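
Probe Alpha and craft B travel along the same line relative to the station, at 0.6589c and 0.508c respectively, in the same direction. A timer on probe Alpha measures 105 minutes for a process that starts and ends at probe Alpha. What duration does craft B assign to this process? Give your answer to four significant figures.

The velocity of probe Alpha relative to craft B is (0.6589 − 0.508)c / (1 − 0.6589×0.508) = 0.22682c; relative speed 0.22682c.
At |u| = 0.22682c, γ = (1 − 0.0514473)^(−1/2) = 1.0268.
The clock on probe Alpha records proper time, so craft B measures Δt = γΔτ = 1.0268 × 105 = 107.8 minutes.

107.8 minutes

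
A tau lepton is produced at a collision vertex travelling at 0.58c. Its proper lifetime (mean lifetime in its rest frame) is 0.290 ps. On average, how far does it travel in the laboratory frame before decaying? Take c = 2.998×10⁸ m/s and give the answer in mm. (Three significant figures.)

With β = 0.58, γ = 1/√(1 − 0.58²) = 1/√0.6636 = 1.2276.
Lab-frame lifetime: Δt = γτ = 1.2276 × 0.290 ps = 0.356 ps.
Distance: d = vΔt = 0.58 × 2.998×10⁸ m/s × 3.5600×10^-13 s = 6.19×10^-5 m = 0.0619 mm.

0.0619 mm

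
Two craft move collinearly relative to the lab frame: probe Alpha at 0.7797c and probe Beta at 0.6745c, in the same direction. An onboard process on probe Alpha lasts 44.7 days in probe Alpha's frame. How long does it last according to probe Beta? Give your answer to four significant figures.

45.84 days

Transform probe Alpha's velocity into probe Beta's frame: (0.7797 − 0.6745)/(1 − 0.7797·0.6745) = 0.1052/0.47409235, so the relative speed is 0.2219c.
γ for this relative speed: γ = 1/√(1 − 0.0492396) = 1.0256.
Probe Alpha's interval is proper; time dilation gives Δt_B = γΔτ = 1.0256 × 44.7 days = 45.84 days.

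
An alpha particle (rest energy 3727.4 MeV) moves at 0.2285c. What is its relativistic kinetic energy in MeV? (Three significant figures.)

101 MeV

γ = 1/√(1 − β²) = 1/√(1 − 0.05221225) = 1/√0.94778775 = 1/0.973544 = 1.027175.
Kinetic energy: K = (γ − 1)mc² = (1.027175 − 1) × 3727.4 MeV = 0.027175 × 3727.4 = 101 MeV.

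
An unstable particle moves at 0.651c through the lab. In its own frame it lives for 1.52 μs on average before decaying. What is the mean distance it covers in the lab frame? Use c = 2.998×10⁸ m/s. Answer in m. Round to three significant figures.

391 m

With β = 0.651, γ = 1/√(1 − 0.651²) = 1/√0.576199 = 1.3174.
Lab-frame lifetime: Δt = γτ = 1.3174 × 1.52 μs = 2.0024 μs.
Distance: d = vΔt = 0.651 × 2.998×10⁸ m/s × 2.0024×10^-6 s = 391 m.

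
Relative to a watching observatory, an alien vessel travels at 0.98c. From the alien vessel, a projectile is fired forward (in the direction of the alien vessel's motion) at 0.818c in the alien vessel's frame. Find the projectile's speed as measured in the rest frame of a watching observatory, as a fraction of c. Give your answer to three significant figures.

0.998c

In units of c, u = (u' + v)/(1 + u'v) with u' = 0.818 and v = 0.98.
Numerator: 0.818 + 0.98 = 1.798. Denominator: 1 + (0.818)(0.98) = 1.80164.
u = 1.798/1.80164 = 0.99798, so the speed is 0.998c.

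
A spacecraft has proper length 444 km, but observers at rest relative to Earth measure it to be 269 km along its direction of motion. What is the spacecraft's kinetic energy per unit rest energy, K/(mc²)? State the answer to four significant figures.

0.6506

From L = L₀/γ: γ = 444/269 = 1.65056.
Since K = (γ−1)mc², K/(mc²) = 1.65056 − 1 = 0.6506.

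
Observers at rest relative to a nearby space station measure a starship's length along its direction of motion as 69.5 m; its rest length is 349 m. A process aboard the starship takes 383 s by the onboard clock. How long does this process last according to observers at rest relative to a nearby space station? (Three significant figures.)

1920 s

Length contraction gives γ = L₀/L = 349/69.5 = 5.02158.
The same γ dilates the second interval: 5.02158 × 383 s = 1920 s.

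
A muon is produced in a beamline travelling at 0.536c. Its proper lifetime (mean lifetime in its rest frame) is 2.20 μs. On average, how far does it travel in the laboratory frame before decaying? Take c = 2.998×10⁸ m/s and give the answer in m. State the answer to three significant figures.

γ = 1/√(1 − β²) = 1/√(1 − 0.287296) = 1/√0.712704 = 1/0.844218 = 1.1845.
Lab-frame lifetime: Δt = γτ = 1.1845 × 2.20 μs = 2.6059 μs.
Distance: d = vΔt = 0.536 × 2.998×10⁸ m/s × 2.6059×10^-6 s = 419 m.

419 m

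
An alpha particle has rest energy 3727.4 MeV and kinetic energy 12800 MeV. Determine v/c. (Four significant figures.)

γ = 1 + K/(mc²) = 1 + 12800/3727.4 = 4.434.
β = √(1 − 1/γ²) = √(1 − 0.0508638) = √0.9491362 = 0.9742.

0.9742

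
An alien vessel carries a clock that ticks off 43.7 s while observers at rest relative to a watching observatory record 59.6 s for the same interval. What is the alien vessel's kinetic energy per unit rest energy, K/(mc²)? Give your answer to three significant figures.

0.364

The time-dilation ratio gives γ = 59.6/43.7 = 1.36384.
K/(mc²) = γ − 1 = 1.36384 − 1 = 0.364.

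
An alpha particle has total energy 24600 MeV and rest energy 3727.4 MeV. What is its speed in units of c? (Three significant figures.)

γ = E/(mc²) = 24600/3727.4 = 6.5998.
β = √(1 − 1/γ²) = √(1 − 0.0229582) = √0.9770418 = 0.988.

0.988c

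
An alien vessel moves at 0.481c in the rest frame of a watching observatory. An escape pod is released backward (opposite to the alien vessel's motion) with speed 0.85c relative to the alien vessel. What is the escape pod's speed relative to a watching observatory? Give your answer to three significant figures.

Relativistic velocity addition: u = (u' + v)/(1 + u'v/c²), with u' = −0.85c and v = 0.481c.
Numerator: −0.85 + 0.481 = −0.369. Denominator: 1 + (−0.85)(0.481) = 0.59115.
u = −0.369/0.59115 = −0.62421, so the speed is 0.624c.

0.624c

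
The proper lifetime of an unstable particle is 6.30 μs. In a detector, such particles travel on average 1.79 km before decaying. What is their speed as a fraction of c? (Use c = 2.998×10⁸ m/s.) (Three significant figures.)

d = βγcτ ⇒ βγ = d/(cτ) = 1790 m / (1888.74 m) = 0.94772.
β = (βγ)/√(1+(βγ)²) = 0.94772/√1.898173 = 0.688.

0.688c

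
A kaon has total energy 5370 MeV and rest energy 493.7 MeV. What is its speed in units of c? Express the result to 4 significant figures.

Total energy E = γmc² gives γ = 5370/493.7 = 10.877.
Hence β = √(1 − 1/γ²) = √(1 − 0.00845243) = √0.99154757 = 0.9958.

0.9958c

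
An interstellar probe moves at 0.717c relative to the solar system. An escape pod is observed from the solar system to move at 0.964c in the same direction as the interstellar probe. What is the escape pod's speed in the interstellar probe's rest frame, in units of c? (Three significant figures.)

0.800c

Transform to the interstellar probe's frame: u' = (u − v)/(1 − uv/c²).
u' = (0.964 − 0.717)/(1 − 0.964×0.717) = 0.247/0.308812 = 0.79984.
Speed in the interstellar probe's frame: 0.800c (in the same direction).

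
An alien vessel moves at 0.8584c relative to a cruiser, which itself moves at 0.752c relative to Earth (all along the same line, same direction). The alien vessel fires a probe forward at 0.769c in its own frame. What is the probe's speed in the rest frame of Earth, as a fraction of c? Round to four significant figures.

Compose velocities in two stages. Stage 1 (into S'): u₁ = (0.769+0.8584)/(1+0.769×0.8584) = 0.9803.
Stage 2 (into S): u = (0.9803+0.752)/(1+0.9803×0.752) = 0.99719, so the speed is 0.9972c.

0.9972c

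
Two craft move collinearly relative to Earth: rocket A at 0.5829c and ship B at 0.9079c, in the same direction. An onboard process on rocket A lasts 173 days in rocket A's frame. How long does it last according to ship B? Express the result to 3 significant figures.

239 days

The velocity of rocket A relative to ship B is (0.5829 − 0.9079)c / (1 − 0.5829×0.9079) = −0.69034c; relative speed 0.69034c.
At |u| = 0.69034c, γ = (1 − 0.476569)^(−1/2) = 1.3822.
The clock on rocket A records proper time, so ship B measures Δt = γΔτ = 1.3822 × 173 = 239 days.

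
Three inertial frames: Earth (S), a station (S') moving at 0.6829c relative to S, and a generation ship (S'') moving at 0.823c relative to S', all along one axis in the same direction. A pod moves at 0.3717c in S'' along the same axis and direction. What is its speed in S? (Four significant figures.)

First combine the pod and generation ship (S''→S'): u₁ = (0.3717 + 0.823)/(1 + 0.3717×0.823) = 1.1947/1.3059091 = 0.91484.
Then combine with the station (S'→S): u = (0.91484 + 0.6829)/(1 + 0.91484×0.6829) = 1.59774/1.624744236 = 0.98338.

0.9834c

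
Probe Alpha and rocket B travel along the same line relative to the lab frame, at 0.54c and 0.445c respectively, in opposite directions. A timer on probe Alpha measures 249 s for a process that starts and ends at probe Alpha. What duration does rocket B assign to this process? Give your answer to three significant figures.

410 s

The velocity of probe Alpha relative to rocket B is (0.54 + 0.445)c / (1 + 0.54×0.445) = 0.79416c; relative speed 0.79416c.
γ for this relative speed: γ = 1/√(1 − 0.63069) = 1.6455.
Probe Alpha's interval is proper; time dilation gives Δt_B = γΔτ = 1.6455 × 249 s = 410 s.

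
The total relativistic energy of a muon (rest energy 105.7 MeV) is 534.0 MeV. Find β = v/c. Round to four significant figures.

0.9802

Total energy E = γmc² gives γ = 534.0/105.7 = 5.052.
Hence β = √(1 − 1/γ²) = √(1 − 0.0391808) = √0.9608192 = 0.9802.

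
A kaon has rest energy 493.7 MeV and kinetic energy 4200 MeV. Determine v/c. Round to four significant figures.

K = (γ−1)mc², so γ = 1 + 4200/493.7 = 9.5072.
Then v/c = √(1 − γ⁻²) = √(1 − 0.0110636) = √0.9889364 = 0.9945.

0.9945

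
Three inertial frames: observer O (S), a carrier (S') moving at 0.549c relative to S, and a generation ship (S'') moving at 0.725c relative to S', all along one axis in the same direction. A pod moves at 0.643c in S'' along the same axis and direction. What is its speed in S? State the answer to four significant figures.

0.9800c

First combine the pod and generation ship (S''→S'): u₁ = (0.643 + 0.725)/(1 + 0.643×0.725) = 1.368/1.466175 = 0.93304.
Then combine with the carrier (S'→S): u = (0.93304 + 0.549)/(1 + 0.93304×0.549) = 1.48204/1.51223896 = 0.98003.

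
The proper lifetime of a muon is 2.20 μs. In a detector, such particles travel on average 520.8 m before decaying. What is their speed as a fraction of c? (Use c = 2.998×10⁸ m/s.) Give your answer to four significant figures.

0.6197c

Let x = d/(cτ) = 520.8 m / (2.998×10⁸ m/s × 2.200×10^-6 s) = 0.78962. Since d = βγcτ, x = βγ = β/√(1−β²).
Solving: β² = x²/(1+x²) = 0.6235/1.6235 = 0.384047, so β = 0.6197.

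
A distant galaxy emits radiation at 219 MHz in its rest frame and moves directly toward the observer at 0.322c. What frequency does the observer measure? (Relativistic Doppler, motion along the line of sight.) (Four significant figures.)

305.8 MHz

Relativistic Doppler (source moving toward): f_obs = f_src · √((1+β)/(1−β)).
With β = 0.322: factor = √(1.322/0.678) = 1.3964.
f_obs = 219 × 1.3964 = 305.8 MHz.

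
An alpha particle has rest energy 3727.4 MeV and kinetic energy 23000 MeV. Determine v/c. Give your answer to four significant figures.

0.9902

γ = 1 + K/(mc²) = 1 + 23000/3727.4 = 7.1705.
β = √(1 − 1/γ²) = √(1 − 0.0194492) = √0.9805508 = 0.9902.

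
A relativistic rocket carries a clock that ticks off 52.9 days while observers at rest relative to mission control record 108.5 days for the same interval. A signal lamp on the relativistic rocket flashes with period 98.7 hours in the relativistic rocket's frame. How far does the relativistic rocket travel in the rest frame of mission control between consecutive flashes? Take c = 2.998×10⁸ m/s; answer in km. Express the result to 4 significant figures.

γ = Δt/Δτ = 108.5/52.9 = 2.05104.
β = √(1 − 1/γ²) = 0.87309. Lab-frame period = γτ = 2.05104×98.7 hours = 202.44 hours. Distance = βc × γτ = 0.87309 × 2.998×10⁸ m/s × 728784 s = 1.9076×10^14 m = 1.908×10^11 km.

1.908×10^11 km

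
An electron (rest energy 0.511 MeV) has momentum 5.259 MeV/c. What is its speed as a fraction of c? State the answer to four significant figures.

0.9953c

pc/(mc²) = 5.259/0.511 = 10.292 = βγ = β/√(1−β²).
So β² = x²/(1 + x²) with x = 10.292: x² = 105.925, β² = 105.925/106.925 = 0.990648, β = 0.9953.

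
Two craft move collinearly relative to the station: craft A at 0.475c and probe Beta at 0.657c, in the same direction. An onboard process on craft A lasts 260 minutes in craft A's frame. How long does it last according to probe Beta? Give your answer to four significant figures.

Speed of craft A in probe Beta's frame: u = (v_A − v_B)/(1 − v_A v_B/c²) = (0.475 − 0.657)/(1 − 0.475×0.657) = −0.182/0.687925 = −0.26456; |u| = 0.26456c.
At |u| = 0.26456c, γ = (1 − 0.069992)^(−1/2) = 1.0369.
Craft A's interval is proper; time dilation gives Δt_B = γΔτ = 1.0369 × 260 minutes = 269.6 minutes.

269.6 minutes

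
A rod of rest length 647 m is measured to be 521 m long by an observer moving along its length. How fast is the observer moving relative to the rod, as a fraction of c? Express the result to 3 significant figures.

Length contraction gives γ = L₀/L = 647/521 = 1.2418.
β = √(1 − 1/γ²) = √0.35152 = 0.593.

0.593c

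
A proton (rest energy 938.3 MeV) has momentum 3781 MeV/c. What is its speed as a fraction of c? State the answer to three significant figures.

0.971c

βγ = pc/(mc²) = 3781/938.3 = 4.0296.
Since γ² = 1 + (βγ)² = 17.2377, γ = √17.2377 = 4.15183, and β = (βγ)/γ = 4.0296/4.15183 = 0.971.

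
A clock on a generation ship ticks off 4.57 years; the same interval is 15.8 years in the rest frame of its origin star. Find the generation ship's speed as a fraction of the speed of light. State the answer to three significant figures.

γ = Δt/Δτ = 15.8/4.57 = 3.4573.
β = √(1 − 1/γ²) = √(1 − 0.0836615) = √0.9163385 = 0.957.

0.957c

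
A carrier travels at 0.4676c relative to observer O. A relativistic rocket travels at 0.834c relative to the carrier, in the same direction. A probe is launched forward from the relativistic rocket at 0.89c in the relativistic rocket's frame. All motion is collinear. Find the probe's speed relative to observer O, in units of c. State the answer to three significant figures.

Compose velocities in two stages. Stage 1 (into S'): u₁ = (0.89+0.834)/(1+0.89×0.834) = 0.98952.
Stage 2 (into S): u = (0.98952+0.4676)/(1+0.98952×0.4676) = 0.99619, so the speed is 0.996c.

0.996c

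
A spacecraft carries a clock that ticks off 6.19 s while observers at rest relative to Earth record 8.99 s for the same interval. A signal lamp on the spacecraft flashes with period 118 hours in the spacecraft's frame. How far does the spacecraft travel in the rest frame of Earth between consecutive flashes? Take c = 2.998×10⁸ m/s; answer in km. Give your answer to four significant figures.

γ = Δt/Δτ = 8.99/6.19 = 1.45234.
β = √(1 − 1/γ²) = 0.72519. Lab-frame period = γτ = 1.45234×118 hours = 171.38 hours. Distance = βc × γτ = 0.72519 × 2.998×10⁸ m/s × 616968 s = 1.3414×10^14 m = 1.341×10^11 km.

1.341×10^11 km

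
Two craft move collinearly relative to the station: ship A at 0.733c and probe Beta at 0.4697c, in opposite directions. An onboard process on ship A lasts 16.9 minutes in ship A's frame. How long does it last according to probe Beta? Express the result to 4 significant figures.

37.83 minutes

Transform ship A's velocity into probe Beta's frame: (0.733 + 0.4697)/(1 + 0.733·0.4697) = 1.2027/1.3442901, so the relative speed is 0.89467c.
γ for this relative speed: γ = 1/√(1 − 0.800434) = 2.2385.
The clock on ship A records proper time, so probe Beta measures Δt = γΔτ = 2.2385 × 16.9 = 37.83 minutes.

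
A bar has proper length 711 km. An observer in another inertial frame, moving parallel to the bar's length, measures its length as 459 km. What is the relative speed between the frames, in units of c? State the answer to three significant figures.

Length contraction gives γ = L₀/L = 711/459 = 1.549.
β = √(1 − 1/γ²) = √0.583229 = 0.764.

0.764c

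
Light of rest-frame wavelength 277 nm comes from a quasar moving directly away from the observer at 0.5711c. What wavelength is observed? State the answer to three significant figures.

530 nm

Relativistic Doppler for wavelength: λ_obs = λ_src · √((1+β)/(1−β)).
With β = 0.5711: factor = √(1.5711/0.4289) = 1.9139.
λ_obs = 277 × 1.9139 = 530 nm.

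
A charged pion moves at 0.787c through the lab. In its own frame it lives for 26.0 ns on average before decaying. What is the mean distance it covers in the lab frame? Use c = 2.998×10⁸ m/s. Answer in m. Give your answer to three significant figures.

Lorentz factor: γ = (1 − 0.619369)^(−1/2) = 1.6209.
Lab-frame lifetime: Δt = γτ = 1.6209 × 26.0 ns = 42.143 ns.
Distance: d = vΔt = 0.787 × 2.998×10⁸ m/s × 4.2143×10^-8 s = 9.94 m.

9.94 m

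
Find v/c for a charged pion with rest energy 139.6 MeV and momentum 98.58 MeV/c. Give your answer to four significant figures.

0.5768

βγ = pc/(mc²) = 98.58/139.6 = 0.70616.
Since γ² = 1 + (βγ)² = 1.498662, γ = √1.498662 = 1.2242, and β = (βγ)/γ = 0.70616/1.2242 = 0.5768.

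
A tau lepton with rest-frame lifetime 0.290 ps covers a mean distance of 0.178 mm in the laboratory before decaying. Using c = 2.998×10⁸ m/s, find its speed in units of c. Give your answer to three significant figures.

d = βγcτ ⇒ βγ = d/(cτ) = 1.780×10^-4 m / (8.6942×10^-5 m) = 2.0473.
β = (βγ)/√(1+(βγ)²) = 2.0473/√5.19144 = 0.899.

0.899c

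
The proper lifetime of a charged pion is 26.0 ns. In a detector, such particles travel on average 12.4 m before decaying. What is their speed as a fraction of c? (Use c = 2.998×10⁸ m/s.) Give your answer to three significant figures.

0.847c

d = βγcτ ⇒ βγ = d/(cτ) = 12.40 m / (7.7948 m) = 1.5908.
β = (βγ)/√(1+(βγ)²) = 1.5908/√3.53064 = 0.847.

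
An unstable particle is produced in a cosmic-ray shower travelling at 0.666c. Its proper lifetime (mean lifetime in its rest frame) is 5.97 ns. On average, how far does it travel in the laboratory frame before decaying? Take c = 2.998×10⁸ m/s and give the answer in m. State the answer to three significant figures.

γ = 1/√(1 − β²) = 1/√(1 − 0.443556) = 1/√0.556444 = 1/0.745952 = 1.3406.
Lab-frame lifetime: Δt = γτ = 1.3406 × 5.97 ns = 8.0034 ns.
Distance: d = vΔt = 0.666 × 2.998×10⁸ m/s × 8.0034×10^-9 s = 1.60 m.

1.60 m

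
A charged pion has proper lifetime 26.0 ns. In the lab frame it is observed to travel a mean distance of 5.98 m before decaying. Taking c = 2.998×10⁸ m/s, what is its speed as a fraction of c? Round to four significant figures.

0.6087c

Lab distance = (lab lifetime)·v = γτ·βc, so βγ = d/(cτ) = 5.980/(2.998×10⁸ × 2.600×10^-8) = 0.76718.
With βγ = 0.76718: γ² = 1 + (βγ)² = 1.588565, and β = (βγ)/γ = 0.76718/1.26038 = 0.6087.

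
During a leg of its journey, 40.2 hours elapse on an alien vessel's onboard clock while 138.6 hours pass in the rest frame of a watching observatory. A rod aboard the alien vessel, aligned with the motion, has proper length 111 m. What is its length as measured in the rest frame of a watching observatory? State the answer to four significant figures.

γ = Δt/Δτ = 138.6/40.2 = 3.44776.
L = L₀/γ = 111/3.44776 = 32.19 m.

32.19 m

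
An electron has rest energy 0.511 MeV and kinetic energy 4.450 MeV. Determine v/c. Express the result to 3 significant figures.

γ = 1 + K/(mc²) = 1 + 4.450/0.511 = 9.7084.
β = √(1 − 1/γ²) = √(1 − 0.0106097) = √0.9893903 = 0.995.

0.995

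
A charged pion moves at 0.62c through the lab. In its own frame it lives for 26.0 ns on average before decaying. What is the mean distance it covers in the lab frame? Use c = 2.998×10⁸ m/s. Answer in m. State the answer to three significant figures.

γ = 1/√(1 − β²) = 1/√(1 − 0.3844) = 1/√0.6156 = 1/0.784602 = 1.2745.
Lab-frame lifetime: Δt = γτ = 1.2745 × 26.0 ns = 33.137 ns.
Distance: d = vΔt = 0.62 × 2.998×10⁸ m/s × 3.3137×10^-8 s = 6.16 m.

6.16 m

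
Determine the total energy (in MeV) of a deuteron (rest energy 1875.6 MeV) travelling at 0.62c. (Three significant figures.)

β² = 0.3844, so γ = 1/√0.6156 = 1.2745.
Total energy: E = γmc² = 1.2745 × 1875.6 MeV = 2390 MeV.

2390 MeV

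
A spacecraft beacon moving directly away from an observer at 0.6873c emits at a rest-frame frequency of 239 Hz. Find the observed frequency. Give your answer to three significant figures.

Relativistic Doppler (source moving away): f_obs = f_src · √((1−β)/(1+β)).
With β = 0.6873: factor = √(0.3127/1.6873) = 0.43049.
f_obs = 239 × 0.43049 = 103 Hz.

103 Hz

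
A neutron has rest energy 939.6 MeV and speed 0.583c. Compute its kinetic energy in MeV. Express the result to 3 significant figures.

217 MeV

β² = 0.339889, so γ = 1/√0.660111 = 1.23081.
Kinetic energy: K = (γ − 1)mc² = (1.23081 − 1) × 939.6 MeV = 0.23081 × 939.6 = 217 MeV.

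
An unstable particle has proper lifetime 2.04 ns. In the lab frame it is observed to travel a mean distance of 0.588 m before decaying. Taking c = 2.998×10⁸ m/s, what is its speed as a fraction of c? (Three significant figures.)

0.693c

Let x = d/(cτ) = 0.5880 m / (2.998×10⁸ m/s × 2.040×10^-9 s) = 0.96143. Since d = βγcτ, x = βγ = β/√(1−β²).
Solving: β² = x²/(1+x²) = 0.924348/1.924348 = 0.480343, so β = 0.693.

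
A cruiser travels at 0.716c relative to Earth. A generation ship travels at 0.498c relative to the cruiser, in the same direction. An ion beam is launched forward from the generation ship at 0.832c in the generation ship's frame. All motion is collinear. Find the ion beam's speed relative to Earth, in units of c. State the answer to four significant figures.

Compose velocities in two stages. Stage 1 (into S'): u₁ = (0.832+0.498)/(1+0.832×0.498) = 0.94037.
Stage 2 (into S): u = (0.94037+0.716)/(1+0.94037×0.716) = 0.98988, so the speed is 0.9899c.

0.9899c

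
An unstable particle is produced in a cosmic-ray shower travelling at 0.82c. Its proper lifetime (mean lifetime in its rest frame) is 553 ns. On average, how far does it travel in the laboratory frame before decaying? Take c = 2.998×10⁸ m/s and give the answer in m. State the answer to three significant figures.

238 m

With β = 0.82, γ = 1/√(1 − 0.82²) = 1/√0.3276 = 1.7471.
Lab-frame lifetime: Δt = γτ = 1.7471 × 553 ns = 966.15 ns.
Distance: d = vΔt = 0.82 × 2.998×10⁸ m/s × 9.6615×10^-7 s = 238 m.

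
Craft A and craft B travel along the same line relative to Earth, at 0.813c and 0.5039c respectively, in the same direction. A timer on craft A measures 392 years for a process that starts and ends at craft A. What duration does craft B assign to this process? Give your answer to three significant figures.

The velocity of craft A relative to craft B is (0.813 − 0.5039)c / (1 − 0.813×0.5039) = 0.52361c; relative speed 0.52361c.
At |u| = 0.52361c, γ = (1 − 0.274167)^(−1/2) = 1.1738.
Craft A's interval is proper; time dilation gives Δt_B = γΔτ = 1.1738 × 392 years = 460 years.

460 years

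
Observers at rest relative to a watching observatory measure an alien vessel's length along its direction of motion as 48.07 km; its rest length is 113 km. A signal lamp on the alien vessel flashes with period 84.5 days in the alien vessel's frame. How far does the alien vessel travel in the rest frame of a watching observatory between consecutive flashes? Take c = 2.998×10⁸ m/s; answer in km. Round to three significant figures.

4.66×10^12 km

From L = L₀/γ: γ = 113/48.07 = 2.35074.
β = √(1 − 1/γ²) = 0.90501. Lab-frame period = γτ = 2.35074×84.5 days = 198.64 days. Distance = βc × γτ = 0.90501 × 2.998×10⁸ m/s × 17162496 s = 4.6566×10^15 m = 4.66×10^12 km.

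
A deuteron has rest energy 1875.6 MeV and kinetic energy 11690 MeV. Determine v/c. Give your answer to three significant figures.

γ = 1 + K/(mc²) = 1 + 11690/1875.6 = 7.2327.
β = √(1 − 1/γ²) = √(1 − 0.0191161) = √0.9808839 = 0.990.

0.990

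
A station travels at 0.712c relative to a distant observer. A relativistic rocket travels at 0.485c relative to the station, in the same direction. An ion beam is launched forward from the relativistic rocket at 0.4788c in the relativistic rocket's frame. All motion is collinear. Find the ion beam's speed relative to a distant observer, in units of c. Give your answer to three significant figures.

0.960c

First combine the ion beam and relativistic rocket (S''→S'): u₁ = (0.4788 + 0.485)/(1 + 0.4788×0.485) = 0.9638/1.232218 = 0.78217.
Then combine with the station (S'→S): u = (0.78217 + 0.712)/(1 + 0.78217×0.712) = 1.49417/1.55690504 = 0.95971.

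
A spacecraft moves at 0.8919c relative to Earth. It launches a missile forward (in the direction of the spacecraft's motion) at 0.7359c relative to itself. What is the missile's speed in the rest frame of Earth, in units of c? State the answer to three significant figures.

In units of c, u = (u' + v)/(1 + u'v) with u' = 0.7359 and v = 0.8919.
Numerator: 0.7359 + 0.8919 = 1.6278. Denominator: 1 + (0.7359)(0.8919) = 1.65634921.
u = 1.6278/1.65634921 = 0.98276, so the speed is 0.983c.

0.983c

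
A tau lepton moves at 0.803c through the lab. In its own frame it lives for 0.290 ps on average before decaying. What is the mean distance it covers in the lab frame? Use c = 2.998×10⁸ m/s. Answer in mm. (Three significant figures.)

With β = 0.803, γ = 1/√(1 − 0.803²) = 1/√0.355191 = 1.6779.
Lab-frame lifetime: Δt = γτ = 1.6779 × 0.290 ps = 0.48659 ps.
Distance: d = vΔt = 0.803 × 2.998×10⁸ m/s × 4.8659×10^-13 s = 1.17×10^-4 m = 0.117 mm.

0.117 mm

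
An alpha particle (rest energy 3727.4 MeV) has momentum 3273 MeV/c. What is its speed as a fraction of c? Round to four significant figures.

0.6598c

βγ = pc/(mc²) = 3273/3727.4 = 0.87809.
Since γ² = 1 + (βγ)² = 1.771042, γ = √1.771042 = 1.33081, and β = (βγ)/γ = 0.87809/1.33081 = 0.6598.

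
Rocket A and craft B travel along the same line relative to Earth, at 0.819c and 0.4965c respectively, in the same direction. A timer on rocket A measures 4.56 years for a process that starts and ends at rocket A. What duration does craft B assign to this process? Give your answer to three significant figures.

5.43 years

The velocity of rocket A relative to craft B is (0.819 − 0.4965)c / (1 − 0.819×0.4965) = 0.54351c; relative speed 0.54351c.
At |u| = 0.54351c, γ = (1 − 0.295403)^(−1/2) = 1.1913.
The clock on rocket A records proper time, so craft B measures Δt = γΔτ = 1.1913 × 4.56 = 5.43 years.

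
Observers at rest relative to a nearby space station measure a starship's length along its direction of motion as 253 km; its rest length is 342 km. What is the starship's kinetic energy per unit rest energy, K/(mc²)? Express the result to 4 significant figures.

0.3518

Length contraction gives γ = L₀/L = 342/253 = 1.35178.
Since K = (γ−1)mc², K/(mc²) = 1.35178 − 1 = 0.3518.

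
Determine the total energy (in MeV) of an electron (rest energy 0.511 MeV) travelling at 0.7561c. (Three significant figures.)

0.781 MeV

γ = 1/√(1 − β²) = 1/√(1 − 0.57168721) = 1/√0.42831279 = 1/0.654456 = 1.528.
Total energy: E = γmc² = 1.528 × 0.511 MeV = 0.781 MeV.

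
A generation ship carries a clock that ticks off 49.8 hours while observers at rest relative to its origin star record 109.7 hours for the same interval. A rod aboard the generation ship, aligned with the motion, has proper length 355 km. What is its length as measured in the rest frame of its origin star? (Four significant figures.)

The time-dilation ratio gives γ = 109.7/49.8 = 2.20281.
The rod contracts by the same γ: 355 km / 2.20281 = 161.2 km.

161.2 km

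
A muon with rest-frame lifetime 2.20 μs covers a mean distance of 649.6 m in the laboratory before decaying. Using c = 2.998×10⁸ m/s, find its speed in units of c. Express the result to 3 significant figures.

Lab distance = (lab lifetime)·v = γτ·βc, so βγ = d/(cτ) = 649.6/(2.998×10⁸ × 2.200×10^-6) = 0.9849.
With βγ = 0.9849: γ² = 1 + (βγ)² = 1.970028, and β = (βγ)/γ = 0.9849/1.40358 = 0.702.

0.702c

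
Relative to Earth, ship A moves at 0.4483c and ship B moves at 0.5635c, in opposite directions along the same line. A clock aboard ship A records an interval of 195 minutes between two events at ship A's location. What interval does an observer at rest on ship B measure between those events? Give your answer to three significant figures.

Transform ship A's velocity into ship B's frame: (0.4483 + 0.5635)/(1 + 0.4483·0.5635) = 1.0118/1.25261705, so the relative speed is 0.80775c.
At |u| = 0.80775c, γ = (1 − 0.65246)^(−1/2) = 1.6963.
The clock on ship A records proper time, so ship B measures Δt = γΔτ = 1.6963 × 195 = 331 minutes.

331 minutes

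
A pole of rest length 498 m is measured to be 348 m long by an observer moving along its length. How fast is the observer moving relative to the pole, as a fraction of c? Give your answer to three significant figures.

Length contraction gives γ = L₀/L = 498/348 = 1.431.
β = √(1 − 1/γ²) = √0.511662 = 0.715.

0.715c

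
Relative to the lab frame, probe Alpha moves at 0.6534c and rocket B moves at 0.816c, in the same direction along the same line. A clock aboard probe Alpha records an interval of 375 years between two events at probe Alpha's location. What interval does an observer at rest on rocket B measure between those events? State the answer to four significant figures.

400.1 years

Speed of probe Alpha in rocket B's frame: u = (v_A − v_B)/(1 − v_A v_B/c²) = (0.6534 − 0.816)/(1 − 0.6534×0.816) = −0.1626/0.4668256 = −0.34831; |u| = 0.34831c.
γ for this relative speed: γ = 1/√(1 − 0.12132) = 1.0668.
Probe Alpha's interval is proper; time dilation gives Δt_B = γΔτ = 1.0668 × 375 years = 400.1 years.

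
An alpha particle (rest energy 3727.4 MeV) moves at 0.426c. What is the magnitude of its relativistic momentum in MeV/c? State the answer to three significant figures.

1760 MeV/c

With β = 0.426, γ = 1/√(1 − 0.426²) = 1/√0.818524 = 1.1053.
Momentum: p = γβ·mc = 1.1053 × 0.426 × 3727.4 MeV/c = 1760 MeV/c.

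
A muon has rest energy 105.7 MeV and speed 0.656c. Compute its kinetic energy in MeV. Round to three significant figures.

γ = 1/√(1 − β²) = 1/√(1 − 0.430336) = 1/√0.569664 = 1/0.754761 = 1.32492.
Kinetic energy: K = (γ − 1)mc² = (1.32492 − 1) × 105.7 MeV = 0.32492 × 105.7 = 34.3 MeV.

34.3 MeV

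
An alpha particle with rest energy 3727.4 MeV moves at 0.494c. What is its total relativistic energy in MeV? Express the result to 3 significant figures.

4290 MeV

γ = 1/√(1 − β²) = 1/√(1 − 0.244036) = 1/√0.755964 = 1/0.869462 = 1.1501.
Total energy: E = γmc² = 1.1501 × 3727.4 MeV = 4290 MeV.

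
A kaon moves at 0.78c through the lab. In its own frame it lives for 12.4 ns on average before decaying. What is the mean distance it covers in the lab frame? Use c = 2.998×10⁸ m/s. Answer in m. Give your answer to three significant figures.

4.63 m

With β = 0.78, γ = 1/√(1 − 0.78²) = 1/√0.3916 = 1.598.
Lab-frame lifetime: Δt = γτ = 1.598 × 12.4 ns = 19.815 ns.
Distance: d = vΔt = 0.78 × 2.998×10⁸ m/s × 1.9815×10^-8 s = 4.63 m.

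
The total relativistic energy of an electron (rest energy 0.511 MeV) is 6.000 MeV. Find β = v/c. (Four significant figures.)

γ = E/(mc²) = 6.000/0.511 = 11.742.
β = √(1 − 1/γ²) = √(1 − 0.00725297) = √0.99274703 = 0.9964.

0.9964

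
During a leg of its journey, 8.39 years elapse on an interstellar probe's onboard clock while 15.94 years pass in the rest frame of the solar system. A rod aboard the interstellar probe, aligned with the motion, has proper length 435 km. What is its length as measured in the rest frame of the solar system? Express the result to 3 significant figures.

229 km

The time-dilation ratio gives γ = 15.94/8.39 = 1.89988.
The rod contracts by the same γ: 435 km / 1.89988 = 229 km.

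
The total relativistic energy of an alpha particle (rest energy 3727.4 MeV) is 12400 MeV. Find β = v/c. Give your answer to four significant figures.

0.9538

γ = E/(mc²) = 12400/3727.4 = 3.3267.
β = √(1 − 1/γ²) = √(1 − 0.0903593) = √0.9096407 = 0.9538.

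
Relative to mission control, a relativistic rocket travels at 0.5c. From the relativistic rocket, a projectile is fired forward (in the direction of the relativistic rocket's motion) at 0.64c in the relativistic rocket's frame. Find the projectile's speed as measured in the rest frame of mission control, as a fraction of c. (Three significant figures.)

In units of c, u = (u' + v)/(1 + u'v) with u' = 0.64 and v = 0.5.
Numerator: 0.64 + 0.5 = 1.14. Denominator: 1 + (0.64)(0.5) = 1.32.
u = 1.14/1.32 = 0.86364, so the speed is 0.864c.

0.864c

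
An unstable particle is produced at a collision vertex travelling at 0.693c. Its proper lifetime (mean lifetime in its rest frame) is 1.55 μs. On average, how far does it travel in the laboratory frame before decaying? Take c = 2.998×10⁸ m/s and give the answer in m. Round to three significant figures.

β² = 0.480249, so γ = 1/√0.519751 = 1.3871.
Lab-frame lifetime: Δt = γτ = 1.3871 × 1.55 μs = 2.15 μs.
Distance: d = vΔt = 0.693 × 2.998×10⁸ m/s × 2.1500×10^-6 s = 447 m.

447 m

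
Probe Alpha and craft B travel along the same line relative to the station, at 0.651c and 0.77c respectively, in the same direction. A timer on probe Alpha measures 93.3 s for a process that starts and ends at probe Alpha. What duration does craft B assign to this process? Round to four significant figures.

Transform probe Alpha's velocity into craft B's frame: (0.651 − 0.77)/(1 − 0.651·0.77) = −0.119/0.49873, so the relative speed is 0.23861c.
γ for this relative speed: γ = 1/√(1 − 0.0569347) = 1.0297.
Probe Alpha's interval is proper; time dilation gives Δt_B = γΔτ = 1.0297 × 93.3 s = 96.07 s.

96.07 s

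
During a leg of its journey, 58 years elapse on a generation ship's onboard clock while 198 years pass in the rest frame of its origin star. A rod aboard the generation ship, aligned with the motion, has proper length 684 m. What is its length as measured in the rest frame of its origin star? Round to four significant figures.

200.4 m

From Δt = γΔτ: γ = 198/58 = 3.41379.
The rod contracts by the same γ: 684 m / 3.41379 = 200.4 m.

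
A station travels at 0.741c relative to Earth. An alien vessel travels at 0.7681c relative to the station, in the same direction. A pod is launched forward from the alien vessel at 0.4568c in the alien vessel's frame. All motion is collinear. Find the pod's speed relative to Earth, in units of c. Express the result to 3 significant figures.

First combine the pod and alien vessel (S''→S'): u₁ = (0.4568 + 0.7681)/(1 + 0.4568×0.7681) = 1.2249/1.35086808 = 0.90675.
Then combine with the station (S'→S): u = (0.90675 + 0.741)/(1 + 0.90675×0.741) = 1.64775/1.67190175 = 0.98555.

0.986c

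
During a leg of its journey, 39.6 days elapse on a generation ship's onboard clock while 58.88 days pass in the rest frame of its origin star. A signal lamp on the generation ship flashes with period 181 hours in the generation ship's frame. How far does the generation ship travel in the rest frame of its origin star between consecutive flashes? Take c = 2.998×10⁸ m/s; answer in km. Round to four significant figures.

2.150×10^11 km

The time-dilation ratio gives γ = 58.88/39.6 = 1.48687.
β = √(1 − 1/γ²) = 0.74005. Lab-frame period = γτ = 1.48687×181 hours = 269.12 hours. Distance = βc × γτ = 0.74005 × 2.998×10⁸ m/s × 968832 s = 2.1495×10^14 m = 2.150×10^11 km.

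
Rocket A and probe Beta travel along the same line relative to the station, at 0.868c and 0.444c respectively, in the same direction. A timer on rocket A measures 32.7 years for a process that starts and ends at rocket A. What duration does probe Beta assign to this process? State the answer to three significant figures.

Transform rocket A's velocity into probe Beta's frame: (0.868 − 0.444)/(1 − 0.868·0.444) = 0.424/0.614608, so the relative speed is 0.68987c.
γ for this relative speed: γ = 1/√(1 − 0.475921) = 1.3813.
Rocket A's interval is proper; time dilation gives Δt_B = γΔτ = 1.3813 × 32.7 years = 45.2 years.

45.2 years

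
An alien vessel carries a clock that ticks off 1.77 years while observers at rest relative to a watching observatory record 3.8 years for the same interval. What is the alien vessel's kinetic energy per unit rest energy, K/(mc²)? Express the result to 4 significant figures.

γ = Δt/Δτ = 3.8/1.77 = 2.14689.
K/(mc²) = γ − 1 = 2.14689 − 1 = 1.147.

1.147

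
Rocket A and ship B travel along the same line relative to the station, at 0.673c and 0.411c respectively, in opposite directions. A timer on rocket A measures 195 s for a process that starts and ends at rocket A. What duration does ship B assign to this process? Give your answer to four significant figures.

369.2 s

Transform rocket A's velocity into ship B's frame: (0.673 + 0.411)/(1 + 0.673·0.411) = 1.084/1.276603, so the relative speed is 0.84913c.
At |u| = 0.84913c, γ = (1 − 0.721022)^(−1/2) = 1.8933.
The clock on rocket A records proper time, so ship B measures Δt = γΔτ = 1.8933 × 195 = 369.2 s.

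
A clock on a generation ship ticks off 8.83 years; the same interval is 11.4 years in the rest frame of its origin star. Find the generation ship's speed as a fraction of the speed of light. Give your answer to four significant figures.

γ = Δt/Δτ = 11.4/8.83 = 1.2911.
β = √(1 − 1/γ²) = √(1 − 0.599902) = √0.400098 = 0.6325.

0.6325c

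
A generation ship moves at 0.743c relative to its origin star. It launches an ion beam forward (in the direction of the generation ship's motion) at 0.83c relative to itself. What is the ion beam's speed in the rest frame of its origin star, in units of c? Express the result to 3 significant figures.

0.973c

Relativistic velocity addition: u = (u' + v)/(1 + u'v/c²), with u' = 0.83c and v = 0.743c.
Numerator: 0.83 + 0.743 = 1.573. Denominator: 1 + (0.83)(0.743) = 1.61669.
u = 1.573/1.61669 = 0.97298, so the speed is 0.973c.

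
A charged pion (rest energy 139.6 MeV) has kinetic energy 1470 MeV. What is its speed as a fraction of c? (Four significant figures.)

K = (γ−1)mc², so γ = 1 + 1470/139.6 = 11.53.
Then v/c = √(1 − γ⁻²) = √(1 − 0.00752214) = √0.99247786 = 0.9962.

0.9962c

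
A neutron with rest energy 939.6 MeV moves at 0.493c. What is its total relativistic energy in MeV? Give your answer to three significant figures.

1080 MeV

γ = 1/√(1 − β²) = 1/√(1 − 0.243049) = 1/√0.756951 = 1/0.870029 = 1.1494.
Total energy: E = γmc² = 1.1494 × 939.6 MeV = 1080 MeV.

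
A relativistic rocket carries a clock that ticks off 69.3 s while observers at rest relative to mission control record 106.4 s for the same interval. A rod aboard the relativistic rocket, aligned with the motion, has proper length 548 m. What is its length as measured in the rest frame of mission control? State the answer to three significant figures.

From Δt = γΔτ: γ = 106.4/69.3 = 1.53535.
L = L₀/γ = 548/1.53535 = 357 m.

357 m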